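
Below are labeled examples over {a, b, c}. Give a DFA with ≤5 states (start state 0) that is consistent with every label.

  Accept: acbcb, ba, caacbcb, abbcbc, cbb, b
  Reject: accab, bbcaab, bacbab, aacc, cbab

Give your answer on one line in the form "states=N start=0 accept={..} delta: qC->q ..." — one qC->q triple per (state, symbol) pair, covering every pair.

Fold the examples into a partial DFA from state 0: repeatedly fix the first undefined (state, symbol) met by the shortest-then-alphabetical prefix, trying targets in increasing order and rejecting any under which an Accept and a Reject string meet in one state with the same remainder; add a state when all current targets are rejected. Accepting states are where Accept strings end.
a: 0a undefined. 0a->0: ok.
b: 0b undefined. 0b->0: ok.
c: 0c undefined. 0c->0: no, acbcb/accab meet in 0. Open state 1: 0c->1.
ca: 1a undefined. 1a->0: no, ba/bbcaab meet in 0. 1a->1: ok.
cb: 1b undefined. 1b->0: no, acbcb/bbcaab meet in 0. 1b->1: no, abbcbc/aacc meet in 1 with "c" left. Open state 2: 1b->2.
acc: 1c undefined. 1c->0: no, ba/accab meet in 0. 1c->1: ok.
cba: 2a undefined. 2a->0: no, ba/bacbab meet in 0. 2a->1: ok.
cbb: 2b undefined. 2b->0: ok.
acbc: 2c undefined. 2c->0: ok.
All examples now run through 3 states with every (state, symbol) defined. Accept strings end in {0}, Reject strings end in {1,2}; accept={0}.

states=3 start=0 accept={0} delta: 0a->0 0b->0 0c->1 1a->1 1b->2 1c->1 2a->1 2b->0 2c->0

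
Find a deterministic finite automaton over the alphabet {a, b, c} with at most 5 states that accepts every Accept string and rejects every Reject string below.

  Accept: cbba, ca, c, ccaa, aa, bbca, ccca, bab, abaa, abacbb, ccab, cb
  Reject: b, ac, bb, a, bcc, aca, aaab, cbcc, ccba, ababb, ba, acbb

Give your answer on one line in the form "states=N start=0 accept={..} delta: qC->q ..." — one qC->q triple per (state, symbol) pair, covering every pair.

Fold the examples into a partial DFA from state 0: repeatedly fix the first undefined (state, symbol) met by the shortest-then-alphabetical prefix, trying targets in increasing order and rejecting any under which an Accept and a Reject string meet in one state with the same remainder; add a state when all current targets are rejected. Accepting states are where Accept strings end.
a: 0a undefined. 0a->0: no, ca/aca meet in 0 with "ca" left. Open state 1: 0a->1.
b: 0b undefined. 0b->0: ok.
c: 0c undefined. 0c->0: no, cbba/a meet in 1. 0c->1: no, c/a meet in 1. Open state 2: 0c->2.
aa: 1a undefined. 1a->0: no, aa/b meet in 0. 1a->1: no, aa/a meet in 1. 1a->2: ok.
ab: 1b undefined. 1b->0: no, bab/b meet in 0. 1b->1: no, bab/a meet in 1. 1b->2: ok.
ac: 1c undefined. 1c->0: ok.
ca: 2a undefined. 2a->0: no, ca/b meet in 0. 2a->1: no, ca/a meet in 1. 2a->2: no, cb/aaab meet in 2 with "b" left. Open state 3: 2a->3.
cb: 2b undefined. 2b->0: no, cbba/a meet in 1. 2b->1: no, c/cbcc meet in 2. 2b->2: ok.
cc: 2c undefined. 2c->0: no, c/cbcc meet in 2. 2c->1: no, cbba/ccba meet in 3. 2c->2: no, cbba/ccba meet in 3. 2c->3: no, cbba/bcc meet in 3. Open state 4: 2c->4.
cca: 4a undefined. 4a->0: no, ccaa/a meet in 1. 4a->1: ok.
ccb: 4b undefined. 4b->0: ok.
ccc: 4c undefined. 4c->0: no, ccca/a meet in 1. 4c->1: ok.
aaab: 3b undefined. 3b->0: ok.
abaa: 3a undefined. 3a->0: no, abaa/b meet in 0. 3a->1: no, abaa/a meet in 1. 3a->2: ok.
abac: 3c undefined. 3c->0: no, abacbb/b meet in 0. 3c->1: ok.
All examples now run through 5 states with every (state, symbol) defined. Accept strings end in {2,3}, Reject strings end in {0,1,4}; accept={2,3}.

states=5 start=0 accept={2,3} delta: 0a->1 0b->0 0c->2 1a->2 1b->2 1c->0 2a->3 2b->2 2c->4 3a->2 3b->0 3c->1 4a->1 4b->0 4c->1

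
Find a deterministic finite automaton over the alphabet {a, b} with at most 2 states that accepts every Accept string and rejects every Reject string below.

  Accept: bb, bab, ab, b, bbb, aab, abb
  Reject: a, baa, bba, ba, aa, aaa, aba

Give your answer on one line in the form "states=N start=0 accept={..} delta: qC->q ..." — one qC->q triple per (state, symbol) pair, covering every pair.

states=2 start=0 accept={1} delta: 0a->0 0b->1 1a->0 1b->1

State merging on the prefix tree: take the shortest (then alphabetical) example prefix whose next move is undefined and point that move at state 0, else 1, else 2, ...; a target is out if some Accept/Reject pair would then sit in one state with the same input left (inseparable). If every existing state is out, open a new one.
a: 0a undefined. 0a->0: ok.
b: 0b undefined. 0b->0: no, bb/a meet in 0. Open state 1: 0b->1.
ba: 1a undefined. 1a->0: ok.
bb: 1b undefined. 1b->0: no, bb/a meet in 0. 1b->1: ok.
All examples now run through 2 states with every (state, symbol) defined. Accept strings end in {1}, Reject strings end in {0}; accept={1}.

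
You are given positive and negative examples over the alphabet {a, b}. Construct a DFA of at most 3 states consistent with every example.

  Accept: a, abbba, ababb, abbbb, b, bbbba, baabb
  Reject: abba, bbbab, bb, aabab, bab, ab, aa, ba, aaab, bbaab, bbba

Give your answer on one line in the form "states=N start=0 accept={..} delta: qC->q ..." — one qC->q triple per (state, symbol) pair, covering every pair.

Grow the machine one transition at a time. Run the examples from 0; the earliest place one falls off (shortest prefix, ties alphabetical) gets sent to the lowest-numbered state that keeps every Accept/Reject pair distinguishable — a pair clashes when both reach the same state with identical unread suffix — and to a fresh state only if none does.
a: 0a undefined. 0a->0: no, a/aa meet in 0. Open state 1: 0a->1.
b: 0b undefined. 0b->0: no, a/ba meet in 1. 0b->1: ok.
aa: 1a undefined. 1a->0: no, a/aabab meet in 1. 1a->1: no, a/aa meet in 1. Open state 2: 1a->2.
ab: 1b undefined. 1b->0: ok.
aaa: 2a undefined. 2a->0: no, a/aaab meet in 1. 2a->1: ok.
aab: 2b undefined. 2b->0: ok.
All examples now run through 3 states with every (state, symbol) defined. Accept strings end in {1}, Reject strings end in {0,2}; accept={1}.

states=3 start=0 accept={1} delta: 0a->1 0b->1 1a->2 1b->0 2a->1 2b->0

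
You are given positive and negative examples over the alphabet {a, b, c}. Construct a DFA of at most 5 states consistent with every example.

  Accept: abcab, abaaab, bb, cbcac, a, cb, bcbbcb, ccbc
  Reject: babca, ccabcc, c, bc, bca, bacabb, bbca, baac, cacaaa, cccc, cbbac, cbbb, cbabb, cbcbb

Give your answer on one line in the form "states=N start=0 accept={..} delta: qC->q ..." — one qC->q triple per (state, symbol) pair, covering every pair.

states=5 start=0 accept={0,2,4} delta: 0a->0 0b->0 0c->1 1a->1 1b->2 1c->1 2a->1 2b->3 2c->4 3a->0 3b->1 3c->0 4a->2 4b->2 4c->1

Grow the machine one transition at a time. Run the examples from 0; the earliest place one falls off (shortest prefix, ties alphabetical) gets sent to the lowest-numbered state that keeps every Accept/Reject pair distinguishable — a pair clashes when both reach the same state with identical unread suffix — and to a fresh state only if none does.
a: 0a undefined. 0a->0: ok.
b: 0b undefined. 0b->0: ok.
c: 0c undefined. 0c->0: no, abcab/babca meet in 0. Open state 1: 0c->1.
ca: 1a undefined. 1a->0: no, abcab/babca meet in 0. 1a->1: ok.
cb: 1b undefined. 1b->0: no, abcab/bacabb meet in 0. 1b->1: no, abcab/babca meet in 1. Open state 2: 1b->2.
cc: 1c undefined. 1c->0: no, abaaab/ccabcc meet in 0. 1c->1: ok.
cba: 2a undefined. 2a->0: no, abaaab/cbabb meet in 0. 2a->1: ok.
cbb: 2b undefined. 2b->0: no, abaaab/bacabb meet in 0. 2b->1: no, abcab/cbbb meet in 2. 2b->2: no, abcab/bacabb meet in 2. Open state 3: 2b->3.
cbc: 2c undefined. 2c->0: no, abaaab/cbcbb meet in 0. 2c->1: no, cbcac/babca meet in 1. 2c->2: no, abcab/ccabcc meet in 2. 2c->3: no, cbcac/cbbac meet in 3 with "ac" left. Open state 4: 2c->4.
cbba: 3a undefined. 3a->0: ok.
cbbb: 3b undefined. 3b->0: no, abaaab/cbbb meet in 0. 3b->1: ok.
cbca: 4a undefined. 4a->0: no, cbcac/babca meet in 1. 4a->1: no, cbcac/babca meet in 1. 4a->2: ok.
cbcb: 4b undefined. 4b->0: no, abaaab/cbcbb meet in 0. 4b->1: no, abcab/cbcbb meet in 2. 4b->2: ok.
bcbbc: 3c undefined. 3c->0: ok.
ccabcc: 4c undefined. 4c->0: no, abaaab/ccabcc meet in 0. 4c->1: ok.
All examples now run through 5 states with every (state, symbol) defined. Accept strings end in {0,2,4}, Reject strings end in {1,3}; accept={0,2,4}.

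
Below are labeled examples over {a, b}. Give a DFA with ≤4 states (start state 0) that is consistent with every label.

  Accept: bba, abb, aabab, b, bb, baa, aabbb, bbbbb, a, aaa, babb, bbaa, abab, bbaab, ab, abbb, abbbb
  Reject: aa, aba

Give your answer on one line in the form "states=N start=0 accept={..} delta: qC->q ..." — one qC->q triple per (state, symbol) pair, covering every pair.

states=4 start=0 accept={1,2,3} delta: 0a->1 0b->2 1a->0 1b->1 2a->0 2b->3 3a->3 3b->1

Fold the examples into a partial DFA from state 0: repeatedly fix the first undefined (state, symbol) met by the shortest-then-alphabetical prefix, trying targets in increasing order and rejecting any under which an Accept and a Reject string meet in one state with the same remainder; add a state when all current targets are rejected. Accepting states are where Accept strings end.
a: 0a undefined. 0a->0: no, a/aa meet in 0. Open state 1: 0a->1.
b: 0b undefined. 0b->0: no, baa/aa meet in 1 with "a" left. 0b->1: no, bba/aba meet in 1 with "ba" left. Open state 2: 0b->2.
aa: 1a undefined. 1a->0: ok.
ab: 1b undefined. 1b->0: no, a/aba meet in 1. 1b->1: ok.
ba: 2a undefined. 2a->0: ok.
bb: 2b undefined. 2b->0: no, bb/aa meet in 0. 2b->1: no, bba/aa meet in 0. 2b->2: no, bba/aa meet in 0. Open state 3: 2b->3.
bba: 3a undefined. 3a->0: no, bba/aa meet in 0. 3a->1: no, bbaa/aa meet in 0. 3a->2: no, bbaa/aa meet in 0. 3a->3: ok.
bbb: 3b undefined. 3b->0: no, aabbb/aa meet in 0. 3b->1: ok.
All examples now run through 4 states with every (state, symbol) defined. Accept strings end in {1,2,3}, Reject strings end in {0}; accept={1,2,3}.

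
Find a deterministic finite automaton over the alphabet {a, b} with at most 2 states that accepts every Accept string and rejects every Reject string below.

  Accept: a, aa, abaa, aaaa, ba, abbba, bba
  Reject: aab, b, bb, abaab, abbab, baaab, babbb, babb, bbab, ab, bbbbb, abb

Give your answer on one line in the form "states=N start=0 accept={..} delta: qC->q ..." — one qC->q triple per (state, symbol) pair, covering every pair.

Grow the machine one transition at a time. Run the examples from 0; the earliest place one falls off (shortest prefix, ties alphabetical) gets sent to the lowest-numbered state that keeps every Accept/Reject pair distinguishable — a pair clashes when both reach the same state with identical unread suffix — and to a fresh state only if none does.
a: 0a undefined. 0a->0: ok.
b: 0b undefined. 0b->0: no, a/aab meet in 0. Open state 1: 0b->1.
ba: 1a undefined. 1a->0: ok.
bb: 1b undefined. 1b->0: no, a/bb meet in 0. 1b->1: ok.
All examples now run through 2 states with every (state, symbol) defined. Accept strings end in {0}, Reject strings end in {1}; accept={0}.

states=2 start=0 accept={0} delta: 0a->0 0b->1 1a->0 1b->1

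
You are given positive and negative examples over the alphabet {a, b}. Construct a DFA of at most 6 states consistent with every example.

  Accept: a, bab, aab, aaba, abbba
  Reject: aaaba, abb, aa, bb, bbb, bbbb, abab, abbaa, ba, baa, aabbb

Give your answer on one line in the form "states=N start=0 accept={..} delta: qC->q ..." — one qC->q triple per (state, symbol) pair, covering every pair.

Grow the machine one transition at a time. Run the examples from 0; the earliest place one falls off (shortest prefix, ties alphabetical) gets sent to the lowest-numbered state that keeps every Accept/Reject pair distinguishable — a pair clashes when both reach the same state with identical unread suffix — and to a fresh state only if none does.
a: 0a undefined. 0a->0: no, a/aa meet in 0. Open state 1: 0a->1.
b: 0b undefined. 0b->0: no, a/ba meet in 1. 0b->1: ok.
aa: 1a undefined. 1a->0: no, a/baa meet in 1. 1a->1: no, a/aa meet in 1. Open state 2: 1a->2.
ab: 1b undefined. 1b->0: no, a/abb meet in 1. 1b->1: no, a/abb meet in 1. 1b->2: no, bab/abb meet in 2 with "b" left. Open state 3: 1b->3.
aaa: 2a undefined. 2a->0: ok.
aab: 2b undefined. 2b->0: no, bab/baa meet in 0. 2b->1: no, aaba/aaaba meet in 2. 2b->2: no, bab/aaaba meet in 2. 2b->3: no, bab/bb meet in 3. Open state 4: 2b->4.
aba: 3a undefined. 3a->0: no, a/abab meet in 1. 3a->1: ok.
abb: 3b undefined. 3b->0: no, a/bbbb meet in 1. 3b->1: no, a/abb meet in 1. 3b->2: no, a/abbaa meet in 1. 3b->3: ok.
aaba: 4a undefined. 4a->0: no, aaba/baa meet in 0. 4a->1: ok.
aabb: 4b undefined. 4b->0: no, a/aabbb meet in 1. 4b->1: ok.
All examples now run through 5 states with every (state, symbol) defined. Accept strings end in {1,4}, Reject strings end in {0,2,3}; accept={1,4}.

states=5 start=0 accept={1,4} delta: 0a->1 0b->1 1a->2 1b->3 2a->0 2b->4 3a->1 3b->3 4a->1 4b->1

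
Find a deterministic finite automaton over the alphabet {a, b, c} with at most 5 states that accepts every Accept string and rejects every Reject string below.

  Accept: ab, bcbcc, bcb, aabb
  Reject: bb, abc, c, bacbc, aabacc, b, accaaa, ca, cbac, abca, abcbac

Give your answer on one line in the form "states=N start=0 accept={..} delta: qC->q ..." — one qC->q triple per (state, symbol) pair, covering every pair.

states=4 start=0 accept={2} delta: 0a->1 0b->0 0c->1 1a->1 1b->2 1c->0 2a->0 2b->2 2c->3 3a->0 3b->0 3c->2

Fold the examples into a partial DFA from state 0: repeatedly fix the first undefined (state, symbol) met by the shortest-then-alphabetical prefix, trying targets in increasing order and rejecting any under which an Accept and a Reject string meet in one state with the same remainder; add a state when all current targets are rejected. Accepting states are where Accept strings end.
a: 0a undefined. 0a->0: no, ab/b meet in 0 with "b" left. Open state 1: 0a->1.
b: 0b undefined. 0b->0: ok.
c: 0c undefined. 0c->0: no, bcbcc/bb meet in 0. 0c->1: ok.
aa: 1a undefined. 1a->0: no, aabb/bb meet in 0. 1a->1: ok.
ab: 1b undefined. 1b->0: no, ab/bb meet in 0. 1b->1: no, ab/c meet in 1. Open state 2: 1b->2.
ac: 1c undefined. 1c->0: ok.
abc: 2c undefined. 2c->0: no, bcbcc/c meet in 1. 2c->1: no, bcbcc/bb meet in 0. 2c->2: no, ab/abc meet in 2. Open state 3: 2c->3.
cba: 2a undefined. 2a->0: ok.
aabb: 2b undefined. 2b->0: no, aabb/bb meet in 0. 2b->1: no, aabb/c meet in 1. 2b->2: ok.
abca: 3a undefined. 3a->0: ok.
abcb: 3b undefined. 3b->0: ok.
bcbcc: 3c undefined. 3c->0: no, bcbcc/bb meet in 0. 3c->1: no, bcbcc/c meet in 1. 3c->2: ok.
All examples now run through 4 states with every (state, symbol) defined. Accept strings end in {2}, Reject strings end in {0,1,3}; accept={2}.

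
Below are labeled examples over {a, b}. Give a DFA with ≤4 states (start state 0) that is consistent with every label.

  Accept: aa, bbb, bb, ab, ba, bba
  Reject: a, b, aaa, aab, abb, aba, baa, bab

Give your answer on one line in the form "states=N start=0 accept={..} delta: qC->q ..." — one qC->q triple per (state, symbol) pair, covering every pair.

Fold the examples into a partial DFA from state 0: repeatedly fix the first undefined (state, symbol) met by the shortest-then-alphabetical prefix, trying targets in increasing order and rejecting any under which an Accept and a Reject string meet in one state with the same remainder; add a state when all current targets are rejected. Accepting states are where Accept strings end.
a: 0a undefined. 0a->0: no, aa/a meet in 0. Open state 1: 0a->1.
b: 0b undefined. 0b->0: no, aa/baa meet in 1 with "a" left. 0b->1: no, bbb/abb meet in 1 with "bb" left. Open state 2: 0b->2.
aa: 1a undefined. 1a->0: ok.
ab: 1b undefined. 1b->0: ok.
ba: 2a undefined. 2a->0: ok.
bb: 2b undefined. 2b->0: no, bbb/b meet in 2. 2b->1: no, bb/a meet in 1. 2b->2: no, bbb/b meet in 2. Open state 3: 2b->3.
bba: 3a undefined. 3a->0: ok.
bbb: 3b undefined. 3b->0: ok.
All examples now run through 4 states with every (state, symbol) defined. Accept strings end in {0,3}, Reject strings end in {1,2}; accept={0,3}.

states=4 start=0 accept={0,3} delta: 0a->1 0b->2 1a->0 1b->0 2a->0 2b->3 3a->0 3b->0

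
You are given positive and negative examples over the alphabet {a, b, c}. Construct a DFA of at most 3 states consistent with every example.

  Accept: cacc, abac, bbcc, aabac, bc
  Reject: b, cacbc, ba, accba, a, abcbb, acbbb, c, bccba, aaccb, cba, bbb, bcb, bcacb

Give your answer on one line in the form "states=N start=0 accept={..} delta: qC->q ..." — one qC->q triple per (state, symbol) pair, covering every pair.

Grow the machine one transition at a time. Run the examples from 0; the earliest place one falls off (shortest prefix, ties alphabetical) gets sent to the lowest-numbered state that keeps every Accept/Reject pair distinguishable — a pair clashes when both reach the same state with identical unread suffix — and to a fresh state only if none does.
a: 0a undefined. 0a->0: ok.
b: 0b undefined. 0b->0: no, abac/c meet in 0 with "c" left. Open state 1: 0b->1.
c: 0c undefined. 0c->0: no, cacc/a meet in 0. 0c->1: ok.
ba: 1a undefined. 1a->0: no, abac/b meet in 1. 1a->1: ok.
bb: 1b undefined. 1b->0: ok.
bc: 1c undefined. 1c->0: no, cacc/b meet in 1. 1c->1: no, cacc/b meet in 1. Open state 2: 1c->2.
bca: 2a undefined. 2a->0: ok.
bcb: 2b undefined. 2b->0: ok.
bcc: 2c undefined. 2c->0: no, cacc/accba meet in 0. 2c->1: no, cacc/b meet in 1. 2c->2: ok.
All examples now run through 3 states with every (state, symbol) defined. Accept strings end in {2}, Reject strings end in {0,1}; accept={2}.

states=3 start=0 accept={2} delta: 0a->0 0b->1 0c->1 1a->1 1b->0 1c->2 2a->0 2b->0 2c->2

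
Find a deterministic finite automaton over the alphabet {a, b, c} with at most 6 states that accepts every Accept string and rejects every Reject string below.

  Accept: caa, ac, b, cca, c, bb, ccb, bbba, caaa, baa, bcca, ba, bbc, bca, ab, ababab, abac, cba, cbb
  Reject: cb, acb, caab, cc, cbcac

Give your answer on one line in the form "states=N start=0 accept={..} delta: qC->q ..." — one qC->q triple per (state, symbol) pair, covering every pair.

Fold the examples into a partial DFA from state 0: repeatedly fix the first undefined (state, symbol) met by the shortest-then-alphabetical prefix, trying targets in increasing order and rejecting any under which an Accept and a Reject string meet in one state with the same remainder; add a state when all current targets are rejected. Accepting states are where Accept strings end.
a: 0a undefined. 0a->0: ok.
b: 0b undefined. 0b->0: ok.
c: 0c undefined. 0c->0: no, caa/cb meet in 0. Open state 1: 0c->1.
ca: 1a undefined. 1a->0: no, caa/caab meet in 0. 1a->1: ok.
cb: 1b undefined. 1b->0: no, b/cb meet in 0. 1b->1: no, caa/cb meet in 1. Open state 2: 1b->2.
cc: 1c undefined. 1c->0: no, b/cc meet in 0. 1c->1: no, caa/cc meet in 1. 1c->2: ok.
cba: 2a undefined. 2a->0: ok.
cbb: 2b undefined. 2b->0: ok.
cbc: 2c undefined. 2c->0: no, caa/cbcac meet in 1. 2c->1: ok.
All examples now run through 3 states with every (state, symbol) defined. Accept strings end in {0,1}, Reject strings end in {2}; accept={0,1}.

states=3 start=0 accept={0,1} delta: 0a->0 0b->0 0c->1 1a->1 1b->2 1c->2 2a->0 2b->0 2c->1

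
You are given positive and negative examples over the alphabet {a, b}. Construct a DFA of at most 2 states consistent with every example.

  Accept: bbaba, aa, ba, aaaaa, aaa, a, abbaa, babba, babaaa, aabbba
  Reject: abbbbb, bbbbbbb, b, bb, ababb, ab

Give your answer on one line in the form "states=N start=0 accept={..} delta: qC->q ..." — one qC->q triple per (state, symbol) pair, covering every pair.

states=2 start=0 accept={0} delta: 0a->0 0b->1 1a->0 1b->1

State merging on the prefix tree: take the shortest (then alphabetical) example prefix whose next move is undefined and point that move at state 0, else 1, else 2, ...; a target is out if some Accept/Reject pair would then sit in one state with the same input left (inseparable). If every existing state is out, open a new one.
a: 0a undefined. 0a->0: ok.
b: 0b undefined. 0b->0: no, bbaba/abbbbb meet in 0. Open state 1: 0b->1.
ba: 1a undefined. 1a->0: ok.
bb: 1b undefined. 1b->0: no, bbaba/bb meet in 0. 1b->1: ok.
All examples now run through 2 states with every (state, symbol) defined. Accept strings end in {0}, Reject strings end in {1}; accept={0}.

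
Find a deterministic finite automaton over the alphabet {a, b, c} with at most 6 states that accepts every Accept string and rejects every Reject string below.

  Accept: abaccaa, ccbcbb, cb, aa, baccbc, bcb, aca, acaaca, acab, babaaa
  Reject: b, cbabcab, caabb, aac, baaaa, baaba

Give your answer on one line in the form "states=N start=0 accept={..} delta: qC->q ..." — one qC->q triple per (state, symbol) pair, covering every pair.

states=5 start=0 accept={0,2,3} delta: 0a->0 0b->1 0c->1 1a->2 1b->2 1c->1 2a->3 2b->0 2c->0 3a->4 3b->4 3c->0 4a->1 4b->1 4c->0

Grow the machine one transition at a time. Run the examples from 0; the earliest place one falls off (shortest prefix, ties alphabetical) gets sent to the lowest-numbered state that keeps every Accept/Reject pair distinguishable — a pair clashes when both reach the same state with identical unread suffix — and to a fresh state only if none does.
a: 0a undefined. 0a->0: ok.
b: 0b undefined. 0b->0: no, aa/b meet in 0. Open state 1: 0b->1.
c: 0c undefined. 0c->0: no, cb/b meet in 1. 0c->1: ok.
ba: 1a undefined. 1a->0: no, cb/caabb meet in 1 with "b" left. 1a->1: no, aca/b meet in 1. Open state 2: 1a->2.
bc: 1c undefined. 1c->0: no, bcb/b meet in 1. 1c->1: ok.
cb: 1b undefined. 1b->0: no, ccbcbb/b meet in 1. 1b->1: no, ccbcbb/b meet in 1. 1b->2: ok.
baa: 2a undefined. 2a->0: no, cb/caabb meet in 2. 2a->1: no, acab/caabb meet in 2 with "b" left. 2a->2: no, cb/baaaa meet in 2. Open state 3: 2a->3.
bab: 2b undefined. 2b->0: ok.
bac: 2c undefined. 2c->0: ok.
baaa: 3a undefined. 3a->0: no, aa/baaaa meet in 0. 3a->1: no, ccbcbb/baaaa meet in 2. 3a->2: no, abaccaa/baaaa meet in 3. 3a->3: no, abaccaa/baaaa meet in 3. Open state 4: 3a->4.
baab: 3b undefined. 3b->0: no, aa/cbabcab meet in 0. 3b->1: no, ccbcbb/caabb meet in 2. 3b->2: no, abaccaa/baaba meet in 3. 3b->3: no, abaccaa/caabb meet in 3. 3b->4: ok.
acaac: 3c undefined. 3c->0: ok.
baaaa: 4a undefined. 4a->0: no, aa/baaaa meet in 0. 4a->1: ok.
caabb: 4b undefined. 4b->0: no, aa/caabb meet in 0. 4b->1: ok.
cbabc: 4c undefined. 4c->0: ok.
All examples now run through 5 states with every (state, symbol) defined. Accept strings end in {0,2,3}, Reject strings end in {1}; accept={0,2,3}.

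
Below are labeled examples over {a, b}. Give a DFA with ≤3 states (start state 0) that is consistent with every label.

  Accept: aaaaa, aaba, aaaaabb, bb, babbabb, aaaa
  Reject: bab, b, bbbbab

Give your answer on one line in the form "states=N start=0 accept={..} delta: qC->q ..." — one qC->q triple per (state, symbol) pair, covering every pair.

states=2 start=0 accept={0} delta: 0a->0 0b->1 1a->0 1b->0

Grow the machine one transition at a time. Run the examples from 0; the earliest place one falls off (shortest prefix, ties alphabetical) gets sent to the lowest-numbered state that keeps every Accept/Reject pair distinguishable — a pair clashes when both reach the same state with identical unread suffix — and to a fresh state only if none does.
a: 0a undefined. 0a->0: ok.
b: 0b undefined. 0b->0: no, aaaaa/bab meet in 0. Open state 1: 0b->1.
ba: 1a undefined. 1a->0: ok.
bb: 1b undefined. 1b->0: ok.
All examples now run through 2 states with every (state, symbol) defined. Accept strings end in {0}, Reject strings end in {1}; accept={0}.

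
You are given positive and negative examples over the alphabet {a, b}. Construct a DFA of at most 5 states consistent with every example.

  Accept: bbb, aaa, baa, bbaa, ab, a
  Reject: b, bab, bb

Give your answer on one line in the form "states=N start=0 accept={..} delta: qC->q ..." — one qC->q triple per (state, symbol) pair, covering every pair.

State merging on the prefix tree: take the shortest (then alphabetical) example prefix whose next move is undefined and point that move at state 0, else 1, else 2, ...; a target is out if some Accept/Reject pair would then sit in one state with the same input left (inseparable). If every existing state is out, open a new one.
a: 0a undefined. 0a->0: no, ab/b meet in 0 with "b" left. Open state 1: 0a->1.
b: 0b undefined. 0b->0: no, bbb/b meet in 0. 0b->1: no, ab/bb meet in 1 with "b" left. Open state 2: 0b->2.
aa: 1a undefined. 1a->0: ok.
ab: 1b undefined. 1b->0: ok.
ba: 2a undefined. 2a->0: ok.
bb: 2b undefined. 2b->0: no, bbb/b meet in 2. 2b->1: no, aaa/bb meet in 1. 2b->2: no, bbb/b meet in 2. Open state 3: 2b->3.
bba: 3a undefined. 3a->0: ok.
bbb: 3b undefined. 3b->0: ok.
All examples now run through 4 states with every (state, symbol) defined. Accept strings end in {0,1}, Reject strings end in {2,3}; accept={0,1}.

states=4 start=0 accept={0,1} delta: 0a->1 0b->2 1a->0 1b->0 2a->0 2b->3 3a->0 3b->0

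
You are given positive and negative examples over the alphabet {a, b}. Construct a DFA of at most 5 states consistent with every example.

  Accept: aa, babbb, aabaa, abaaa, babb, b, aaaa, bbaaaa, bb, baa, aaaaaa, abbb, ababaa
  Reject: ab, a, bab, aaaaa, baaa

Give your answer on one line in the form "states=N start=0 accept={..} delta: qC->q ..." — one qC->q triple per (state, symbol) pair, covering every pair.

Grow the machine one transition at a time. Run the examples from 0; the earliest place one falls off (shortest prefix, ties alphabetical) gets sent to the lowest-numbered state that keeps every Accept/Reject pair distinguishable — a pair clashes when both reach the same state with identical unread suffix — and to a fresh state only if none does.
a: 0a undefined. 0a->0: no, aa/a meet in 0. Open state 1: 0a->1.
b: 0b undefined. 0b->0: ok.
aa: 1a undefined. 1a->0: ok.
ab: 1b undefined. 1b->0: no, aa/ab meet in 0. 1b->1: no, babbb/ab meet in 1. Open state 2: 1b->2.
aba: 2a undefined. 2a->0: ok.
abb: 2b undefined. 2b->0: ok.
All examples now run through 3 states with every (state, symbol) defined. Accept strings end in {0}, Reject strings end in {1,2}; accept={0}.

states=3 start=0 accept={0} delta: 0a->1 0b->0 1a->0 1b->2 2a->0 2b->0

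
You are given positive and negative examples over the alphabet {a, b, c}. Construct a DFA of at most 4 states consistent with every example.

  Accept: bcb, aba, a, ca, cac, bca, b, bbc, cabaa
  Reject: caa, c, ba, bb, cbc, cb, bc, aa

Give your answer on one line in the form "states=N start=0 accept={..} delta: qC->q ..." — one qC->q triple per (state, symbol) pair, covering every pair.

State merging on the prefix tree: take the shortest (then alphabetical) example prefix whose next move is undefined and point that move at state 0, else 1, else 2, ...; a target is out if some Accept/Reject pair would then sit in one state with the same input left (inseparable). If every existing state is out, open a new one.
a: 0a undefined. 0a->0: no, aba/ba meet in 0 with "ba" left. Open state 1: 0a->1.
b: 0b undefined. 0b->0: no, bcb/cb meet in 0 with "cb" left. 0b->1: ok.
c: 0c undefined. 0c->0: no, a/cb meet in 1. 0c->1: no, a/c meet in 1. Open state 2: 0c->2.
aa: 1a undefined. 1a->0: ok.
ab: 1b undefined. 1b->0: no, bbc/c meet in 2. 1b->1: no, aba/ba meet in 0. 1b->2: ok.
bc: 1c undefined. 1c->0: ok.
ca: 2a undefined. 2a->0: no, bcb/caa meet in 1. 2a->1: no, cac/caa meet in 0. 2a->2: no, aba/caa meet in 2. Open state 3: 2a->3.
cb: 2b undefined. 2b->0: ok.
bbc: 2c undefined. 2c->0: no, bbc/ba meet in 0. 2c->1: ok.
caa: 3a undefined. 3a->0: ok.
cab: 3b undefined. 3b->0: no, cabaa/caa meet in 0. 3b->1: ok.
cac: 3c undefined. 3c->0: no, cac/caa meet in 0. 3c->1: ok.
All examples now run through 4 states with every (state, symbol) defined. Accept strings end in {1,3}, Reject strings end in {0,2}; accept={1,3}.

states=4 start=0 accept={1,3} delta: 0a->1 0b->1 0c->2 1a->0 1b->2 1c->0 2a->3 2b->0 2c->1 3a->0 3b->1 3c->1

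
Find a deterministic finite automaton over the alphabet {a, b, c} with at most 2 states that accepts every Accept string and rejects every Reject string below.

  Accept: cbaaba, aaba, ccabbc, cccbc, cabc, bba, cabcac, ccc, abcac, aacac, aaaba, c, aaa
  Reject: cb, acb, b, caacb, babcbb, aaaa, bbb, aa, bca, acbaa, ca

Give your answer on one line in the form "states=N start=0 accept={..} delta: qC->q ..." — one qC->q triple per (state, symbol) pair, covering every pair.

states=2 start=0 accept={1} delta: 0a->1 0b->0 0c->1 1a->0 1b->0 1c->0

Fold the examples into a partial DFA from state 0: repeatedly fix the first undefined (state, symbol) met by the shortest-then-alphabetical prefix, trying targets in increasing order and rejecting any under which an Accept and a Reject string meet in one state with the same remainder; add a state when all current targets are rejected. Accepting states are where Accept strings end.
a: 0a undefined. 0a->0: no, aaa/aaaa meet in 0. Open state 1: 0a->1.
b: 0b undefined. 0b->0: ok.
c: 0c undefined. 0c->0: no, cccbc/cb meet in 0. 0c->1: ok.
aa: 1a undefined. 1a->0: ok.
ab: 1b undefined. 1b->0: ok.
ac: 1c undefined. 1c->0: ok.
All examples now run through 2 states with every (state, symbol) defined. Accept strings end in {1}, Reject strings end in {0}; accept={1}.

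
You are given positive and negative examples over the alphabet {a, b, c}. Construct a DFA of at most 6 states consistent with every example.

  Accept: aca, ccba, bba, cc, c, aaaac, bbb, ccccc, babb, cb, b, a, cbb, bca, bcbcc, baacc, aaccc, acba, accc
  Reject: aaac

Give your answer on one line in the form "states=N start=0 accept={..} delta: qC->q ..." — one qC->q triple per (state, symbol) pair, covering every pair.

states=3 start=0 accept={0,1} delta: 0a->1 0b->0 0c->0 1a->0 1b->0 1c->2 2a->0 2b->0 2c->0

State merging on the prefix tree: take the shortest (then alphabetical) example prefix whose next move is undefined and point that move at state 0, else 1, else 2, ...; a target is out if some Accept/Reject pair would then sit in one state with the same input left (inseparable). If every existing state is out, open a new one.
a: 0a undefined. 0a->0: no, c/aaac meet in 0 with "c" left. Open state 1: 0a->1.
b: 0b undefined. 0b->0: ok.
c: 0c undefined. 0c->0: ok.
aa: 1a undefined. 1a->0: ok.
ac: 1c undefined. 1c->0: no, cc/aaac meet in 0. 1c->1: no, ccba/aaac meet in 1. Open state 2: 1c->2.
aca: 2a undefined. 2a->0: ok.
acb: 2b undefined. 2b->0: ok.
acc: 2c undefined. 2c->0: ok.
bab: 1b undefined. 1b->0: ok.
All examples now run through 3 states with every (state, symbol) defined. Accept strings end in {0,1}, Reject strings end in {2}; accept={0,1}.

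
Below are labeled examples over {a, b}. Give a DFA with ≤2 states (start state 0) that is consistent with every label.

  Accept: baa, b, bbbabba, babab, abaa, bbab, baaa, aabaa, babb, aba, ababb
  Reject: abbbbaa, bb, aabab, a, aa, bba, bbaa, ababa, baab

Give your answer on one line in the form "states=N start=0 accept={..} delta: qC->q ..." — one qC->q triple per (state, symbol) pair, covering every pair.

states=2 start=0 accept={1} delta: 0a->0 0b->1 1a->1 1b->0

Grow the machine one transition at a time. Run the examples from 0; the earliest place one falls off (shortest prefix, ties alphabetical) gets sent to the lowest-numbered state that keeps every Accept/Reject pair distinguishable — a pair clashes when both reach the same state with identical unread suffix — and to a fresh state only if none does.
a: 0a undefined. 0a->0: ok.
b: 0b undefined. 0b->0: no, baa/abbbbaa meet in 0. Open state 1: 0b->1.
ba: 1a undefined. 1a->0: no, baa/a meet in 0. 1a->1: ok.
bb: 1b undefined. 1b->0: ok.
All examples now run through 2 states with every (state, symbol) defined. Accept strings end in {1}, Reject strings end in {0}; accept={1}.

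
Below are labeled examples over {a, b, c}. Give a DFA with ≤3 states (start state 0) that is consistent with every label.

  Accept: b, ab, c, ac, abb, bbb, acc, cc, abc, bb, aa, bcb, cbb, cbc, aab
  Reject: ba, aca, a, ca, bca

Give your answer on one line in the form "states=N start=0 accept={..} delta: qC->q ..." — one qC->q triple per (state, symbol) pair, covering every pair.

states=2 start=0 accept={0} delta: 0a->1 0b->0 0c->0 1a->0 1b->0 1c->0

State merging on the prefix tree: take the shortest (then alphabetical) example prefix whose next move is undefined and point that move at state 0, else 1, else 2, ...; a target is out if some Accept/Reject pair would then sit in one state with the same input left (inseparable). If every existing state is out, open a new one.
a: 0a undefined. 0a->0: no, aa/a meet in 0. Open state 1: 0a->1.
b: 0b undefined. 0b->0: ok.
c: 0c undefined. 0c->0: ok.
aa: 1a undefined. 1a->0: ok.
ab: 1b undefined. 1b->0: ok.
ac: 1c undefined. 1c->0: ok.
All examples now run through 2 states with every (state, symbol) defined. Accept strings end in {0}, Reject strings end in {1}; accept={0}.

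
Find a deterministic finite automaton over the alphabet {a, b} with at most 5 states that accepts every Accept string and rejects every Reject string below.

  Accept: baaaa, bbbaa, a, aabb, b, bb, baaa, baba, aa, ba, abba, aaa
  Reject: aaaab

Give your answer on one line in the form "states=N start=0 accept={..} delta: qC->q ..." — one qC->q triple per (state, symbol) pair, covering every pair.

states=3 start=0 accept={0,1} delta: 0a->1 0b->0 1a->1 1b->2 2a->0 2b->0

Fold the examples into a partial DFA from state 0: repeatedly fix the first undefined (state, symbol) met by the shortest-then-alphabetical prefix, trying targets in increasing order and rejecting any under which an Accept and a Reject string meet in one state with the same remainder; add a state when all current targets are rejected. Accepting states are where Accept strings end.
a: 0a undefined. 0a->0: no, b/aaaab meet in 0 with "b" left. Open state 1: 0a->1.
b: 0b undefined. 0b->0: ok.
aa: 1a undefined. 1a->0: no, baaaa/aaaab meet in 0. 1a->1: ok.
ab: 1b undefined. 1b->0: no, aabb/aaaab meet in 0. 1b->1: no, baaaa/aaaab meet in 1. Open state 2: 1b->2.
abb: 2b undefined. 2b->0: ok.
baba: 2a undefined. 2a->0: ok.
All examples now run through 3 states with every (state, symbol) defined. Accept strings end in {0,1}, Reject strings end in {2}; accept={0,1}.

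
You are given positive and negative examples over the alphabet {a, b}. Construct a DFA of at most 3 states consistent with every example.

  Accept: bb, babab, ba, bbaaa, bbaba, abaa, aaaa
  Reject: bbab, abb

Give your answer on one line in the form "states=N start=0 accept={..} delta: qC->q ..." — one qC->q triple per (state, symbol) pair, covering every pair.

states=3 start=0 accept={0,1} delta: 0a->1 0b->0 1a->0 1b->2 2a->0 2b->2

Grow the machine one transition at a time. Run the examples from 0; the earliest place one falls off (shortest prefix, ties alphabetical) gets sent to the lowest-numbered state that keeps every Accept/Reject pair distinguishable — a pair clashes when both reach the same state with identical unread suffix — and to a fresh state only if none does.
a: 0a undefined. 0a->0: no, bb/abb meet in 0 with "bb" left. Open state 1: 0a->1.
b: 0b undefined. 0b->0: ok.
aa: 1a undefined. 1a->0: ok.
ab: 1b undefined. 1b->0: no, bb/bbab meet in 0. 1b->1: no, ba/bbab meet in 1. Open state 2: 1b->2.
aba: 2a undefined. 2a->0: ok.
abb: 2b undefined. 2b->0: no, bb/abb meet in 0. 2b->1: no, ba/abb meet in 1. 2b->2: ok.
All examples now run through 3 states with every (state, symbol) defined. Accept strings end in {0,1}, Reject strings end in {2}; accept={0,1}.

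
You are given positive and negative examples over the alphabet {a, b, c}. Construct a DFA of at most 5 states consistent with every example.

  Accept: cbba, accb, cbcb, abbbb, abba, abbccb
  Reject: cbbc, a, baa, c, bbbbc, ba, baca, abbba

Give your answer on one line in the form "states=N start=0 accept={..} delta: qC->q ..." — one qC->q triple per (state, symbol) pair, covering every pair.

State merging on the prefix tree: take the shortest (then alphabetical) example prefix whose next move is undefined and point that move at state 0, else 1, else 2, ...; a target is out if some Accept/Reject pair would then sit in one state with the same input left (inseparable). If every existing state is out, open a new one.
a: 0a undefined. 0a->0: ok.
b: 0b undefined. 0b->0: no, abbbb/a meet in 0. Open state 1: 0b->1.
c: 0c undefined. 0c->0: ok.
ba: 1a undefined. 1a->0: ok.
bb: 1b undefined. 1b->0: no, cbba/cbbc meet in 0. 1b->1: no, cbba/a meet in 0. Open state 2: 1b->2.
bbb: 2b undefined. 2b->0: ok.
cbc: 1c undefined. 1c->0: ok.
abba: 2a undefined. 2a->0: no, cbba/a meet in 0. 2a->1: ok.
abbc: 2c undefined. 2c->0: ok.
All examples now run through 3 states with every (state, symbol) defined. Accept strings end in {1}, Reject strings end in {0}; accept={1}.

states=3 start=0 accept={1} delta: 0a->0 0b->1 0c->0 1a->0 1b->2 1c->0 2a->1 2b->0 2c->0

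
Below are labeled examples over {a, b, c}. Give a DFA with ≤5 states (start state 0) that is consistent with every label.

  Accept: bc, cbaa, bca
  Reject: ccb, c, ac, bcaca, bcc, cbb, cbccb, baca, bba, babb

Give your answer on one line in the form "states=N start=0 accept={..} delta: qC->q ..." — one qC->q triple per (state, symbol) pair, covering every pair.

Grow the machine one transition at a time. Run the examples from 0; the earliest place one falls off (shortest prefix, ties alphabetical) gets sent to the lowest-numbered state that keeps every Accept/Reject pair distinguishable — a pair clashes when both reach the same state with identical unread suffix — and to a fresh state only if none does.
a: 0a undefined. 0a->0: ok.
b: 0b undefined. 0b->0: no, bc/c meet in 0 with "c" left. Open state 1: 0b->1.
c: 0c undefined. 0c->0: ok.
ba: 1a undefined. 1a->0: no, cbaa/c meet in 0. 1a->1: no, cbaa/ccb meet in 1. Open state 2: 1a->2.
bb: 1b undefined. 1b->0: ok.
bc: 1c undefined. 1c->0: no, bc/c meet in 0. 1c->1: no, bc/ccb meet in 1. 1c->2: ok.
bab: 2b undefined. 2b->0: ok.
bac: 2c undefined. 2c->0: ok.
bca: 2a undefined. 2a->0: no, cbaa/c meet in 0. 2a->1: no, cbaa/ccb meet in 1. 2a->2: ok.
All examples now run through 3 states with every (state, symbol) defined. Accept strings end in {2}, Reject strings end in {0,1}; accept={2}.

states=3 start=0 accept={2} delta: 0a->0 0b->1 0c->0 1a->2 1b->0 1c->2 2a->2 2b->0 2c->0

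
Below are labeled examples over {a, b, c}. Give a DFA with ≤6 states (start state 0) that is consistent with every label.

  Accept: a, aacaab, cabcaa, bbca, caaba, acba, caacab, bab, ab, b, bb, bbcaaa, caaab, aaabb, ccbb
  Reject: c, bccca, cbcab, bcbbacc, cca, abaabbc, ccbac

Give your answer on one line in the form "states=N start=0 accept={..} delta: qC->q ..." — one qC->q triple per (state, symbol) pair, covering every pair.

states=3 start=0 accept={0} delta: 0a->0 0b->0 0c->1 1a->0 1b->1 1c->2 2a->1 2b->0 2c->2

Fold the examples into a partial DFA from state 0: repeatedly fix the first undefined (state, symbol) met by the shortest-then-alphabetical prefix, trying targets in increasing order and rejecting any under which an Accept and a Reject string meet in one state with the same remainder; add a state when all current targets are rejected. Accepting states are where Accept strings end.
a: 0a undefined. 0a->0: ok.
b: 0b undefined. 0b->0: ok.
c: 0c undefined. 0c->0: no, a/c meet in 0. Open state 1: 0c->1.
ca: 1a undefined. 1a->0: ok.
cb: 1b undefined. 1b->0: no, a/cbcab meet in 0. 1b->1: ok.
cc: 1c undefined. 1c->0: no, a/bccca meet in 0. 1c->1: no, a/bccca meet in 0. Open state 2: 1c->2.
cca: 2a undefined. 2a->0: no, a/cbcab meet in 0. 2a->1: ok.
ccb: 2b undefined. 2b->0: ok.
bccc: 2c undefined. 2c->0: no, a/bccca meet in 0. 2c->1: no, a/bccca meet in 0. 2c->2: ok.
All examples now run through 3 states with every (state, symbol) defined. Accept strings end in {0}, Reject strings end in {1,2}; accept={0}.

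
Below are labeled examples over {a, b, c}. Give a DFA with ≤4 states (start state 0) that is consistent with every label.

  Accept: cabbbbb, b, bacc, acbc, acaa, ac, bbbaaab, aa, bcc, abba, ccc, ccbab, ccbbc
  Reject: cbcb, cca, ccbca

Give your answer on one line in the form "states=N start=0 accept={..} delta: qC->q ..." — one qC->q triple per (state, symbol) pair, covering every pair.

states=4 start=0 accept={0,1,2} delta: 0a->0 0b->0 0c->1 1a->0 1b->1 1c->2 2a->3 2b->3 2c->0 3a->0 3b->0 3c->2

Fold the examples into a partial DFA from state 0: repeatedly fix the first undefined (state, symbol) met by the shortest-then-alphabetical prefix, trying targets in increasing order and rejecting any under which an Accept and a Reject string meet in one state with the same remainder; add a state when all current targets are rejected. Accepting states are where Accept strings end.
a: 0a undefined. 0a->0: ok.
b: 0b undefined. 0b->0: ok.
c: 0c undefined. 0c->0: no, cabbbbb/cbcb meet in 0. Open state 1: 0c->1.
ca: 1a undefined. 1a->0: ok.
cb: 1b undefined. 1b->0: no, cabbbbb/cbcb meet in 0. 1b->1: ok.
cc: 1c undefined. 1c->0: no, cabbbbb/cbcb meet in 0. 1c->1: no, cabbbbb/cca meet in 0. Open state 2: 1c->2.
cca: 2a undefined. 2a->0: no, cabbbbb/cca meet in 0. 2a->1: no, ac/cca meet in 1. 2a->2: no, bacc/cca meet in 2. Open state 3: 2a->3.
ccb: 2b undefined. 2b->0: no, cabbbbb/cbcb meet in 0. 2b->1: no, ac/cbcb meet in 1. 2b->2: no, bacc/cbcb meet in 2. 2b->3: ok.
ccc: 2c undefined. 2c->0: ok.
ccba: 3a undefined. 3a->0: ok.
ccbb: 3b undefined. 3b->0: ok.
ccbc: 3c undefined. 3c->0: no, cabbbbb/ccbca meet in 0. 3c->1: no, cabbbbb/ccbca meet in 0. 3c->2: ok.
All examples now run through 4 states with every (state, symbol) defined. Accept strings end in {0,1,2}, Reject strings end in {3}; accept={0,1,2}.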